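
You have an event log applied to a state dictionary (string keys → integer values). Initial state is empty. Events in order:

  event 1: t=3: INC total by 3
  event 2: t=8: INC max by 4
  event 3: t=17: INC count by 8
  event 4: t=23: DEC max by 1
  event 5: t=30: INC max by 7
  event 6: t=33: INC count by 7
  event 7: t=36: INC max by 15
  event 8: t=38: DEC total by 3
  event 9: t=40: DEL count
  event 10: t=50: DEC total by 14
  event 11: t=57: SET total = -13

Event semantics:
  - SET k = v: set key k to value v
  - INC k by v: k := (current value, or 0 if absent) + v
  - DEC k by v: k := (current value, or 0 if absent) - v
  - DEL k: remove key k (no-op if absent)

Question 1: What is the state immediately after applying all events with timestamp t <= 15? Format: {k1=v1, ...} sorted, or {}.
Answer: {max=4, total=3}

Derivation:
Apply events with t <= 15 (2 events):
  after event 1 (t=3: INC total by 3): {total=3}
  after event 2 (t=8: INC max by 4): {max=4, total=3}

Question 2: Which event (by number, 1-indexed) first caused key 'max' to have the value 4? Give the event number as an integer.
Answer: 2

Derivation:
Looking for first event where max becomes 4:
  event 2: max (absent) -> 4  <-- first match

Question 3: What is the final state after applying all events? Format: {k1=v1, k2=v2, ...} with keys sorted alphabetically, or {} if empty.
Answer: {max=25, total=-13}

Derivation:
  after event 1 (t=3: INC total by 3): {total=3}
  after event 2 (t=8: INC max by 4): {max=4, total=3}
  after event 3 (t=17: INC count by 8): {count=8, max=4, total=3}
  after event 4 (t=23: DEC max by 1): {count=8, max=3, total=3}
  after event 5 (t=30: INC max by 7): {count=8, max=10, total=3}
  after event 6 (t=33: INC count by 7): {count=15, max=10, total=3}
  after event 7 (t=36: INC max by 15): {count=15, max=25, total=3}
  after event 8 (t=38: DEC total by 3): {count=15, max=25, total=0}
  after event 9 (t=40: DEL count): {max=25, total=0}
  after event 10 (t=50: DEC total by 14): {max=25, total=-14}
  after event 11 (t=57: SET total = -13): {max=25, total=-13}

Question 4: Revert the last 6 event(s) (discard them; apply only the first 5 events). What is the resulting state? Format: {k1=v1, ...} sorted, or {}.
Answer: {count=8, max=10, total=3}

Derivation:
Keep first 5 events (discard last 6):
  after event 1 (t=3: INC total by 3): {total=3}
  after event 2 (t=8: INC max by 4): {max=4, total=3}
  after event 3 (t=17: INC count by 8): {count=8, max=4, total=3}
  after event 4 (t=23: DEC max by 1): {count=8, max=3, total=3}
  after event 5 (t=30: INC max by 7): {count=8, max=10, total=3}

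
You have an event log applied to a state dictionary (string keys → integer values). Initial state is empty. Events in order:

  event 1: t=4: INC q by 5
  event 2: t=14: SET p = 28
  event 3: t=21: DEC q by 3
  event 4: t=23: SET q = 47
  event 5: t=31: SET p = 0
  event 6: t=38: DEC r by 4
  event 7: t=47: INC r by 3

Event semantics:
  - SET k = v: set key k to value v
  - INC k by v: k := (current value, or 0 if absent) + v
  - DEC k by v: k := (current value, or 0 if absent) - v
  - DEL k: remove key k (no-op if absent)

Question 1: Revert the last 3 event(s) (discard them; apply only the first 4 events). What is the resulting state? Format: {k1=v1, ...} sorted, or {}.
Keep first 4 events (discard last 3):
  after event 1 (t=4: INC q by 5): {q=5}
  after event 2 (t=14: SET p = 28): {p=28, q=5}
  after event 3 (t=21: DEC q by 3): {p=28, q=2}
  after event 4 (t=23: SET q = 47): {p=28, q=47}

Answer: {p=28, q=47}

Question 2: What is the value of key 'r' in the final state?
Track key 'r' through all 7 events:
  event 1 (t=4: INC q by 5): r unchanged
  event 2 (t=14: SET p = 28): r unchanged
  event 3 (t=21: DEC q by 3): r unchanged
  event 4 (t=23: SET q = 47): r unchanged
  event 5 (t=31: SET p = 0): r unchanged
  event 6 (t=38: DEC r by 4): r (absent) -> -4
  event 7 (t=47: INC r by 3): r -4 -> -1
Final: r = -1

Answer: -1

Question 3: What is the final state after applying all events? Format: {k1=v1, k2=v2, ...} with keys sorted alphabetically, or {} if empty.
  after event 1 (t=4: INC q by 5): {q=5}
  after event 2 (t=14: SET p = 28): {p=28, q=5}
  after event 3 (t=21: DEC q by 3): {p=28, q=2}
  after event 4 (t=23: SET q = 47): {p=28, q=47}
  after event 5 (t=31: SET p = 0): {p=0, q=47}
  after event 6 (t=38: DEC r by 4): {p=0, q=47, r=-4}
  after event 7 (t=47: INC r by 3): {p=0, q=47, r=-1}

Answer: {p=0, q=47, r=-1}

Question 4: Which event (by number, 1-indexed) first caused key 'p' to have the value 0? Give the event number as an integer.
Looking for first event where p becomes 0:
  event 2: p = 28
  event 3: p = 28
  event 4: p = 28
  event 5: p 28 -> 0  <-- first match

Answer: 5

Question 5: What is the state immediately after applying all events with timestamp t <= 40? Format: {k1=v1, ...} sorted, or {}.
Apply events with t <= 40 (6 events):
  after event 1 (t=4: INC q by 5): {q=5}
  after event 2 (t=14: SET p = 28): {p=28, q=5}
  after event 3 (t=21: DEC q by 3): {p=28, q=2}
  after event 4 (t=23: SET q = 47): {p=28, q=47}
  after event 5 (t=31: SET p = 0): {p=0, q=47}
  after event 6 (t=38: DEC r by 4): {p=0, q=47, r=-4}

Answer: {p=0, q=47, r=-4}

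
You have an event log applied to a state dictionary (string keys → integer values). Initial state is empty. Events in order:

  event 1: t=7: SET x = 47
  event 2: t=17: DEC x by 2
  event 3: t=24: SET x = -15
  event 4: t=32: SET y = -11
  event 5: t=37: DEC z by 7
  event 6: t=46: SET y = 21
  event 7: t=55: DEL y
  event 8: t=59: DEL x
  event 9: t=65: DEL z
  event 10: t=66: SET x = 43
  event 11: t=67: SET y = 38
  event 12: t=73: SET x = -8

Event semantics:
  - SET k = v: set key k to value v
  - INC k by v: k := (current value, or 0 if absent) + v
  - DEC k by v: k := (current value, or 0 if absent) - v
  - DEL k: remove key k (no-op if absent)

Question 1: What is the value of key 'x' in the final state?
Track key 'x' through all 12 events:
  event 1 (t=7: SET x = 47): x (absent) -> 47
  event 2 (t=17: DEC x by 2): x 47 -> 45
  event 3 (t=24: SET x = -15): x 45 -> -15
  event 4 (t=32: SET y = -11): x unchanged
  event 5 (t=37: DEC z by 7): x unchanged
  event 6 (t=46: SET y = 21): x unchanged
  event 7 (t=55: DEL y): x unchanged
  event 8 (t=59: DEL x): x -15 -> (absent)
  event 9 (t=65: DEL z): x unchanged
  event 10 (t=66: SET x = 43): x (absent) -> 43
  event 11 (t=67: SET y = 38): x unchanged
  event 12 (t=73: SET x = -8): x 43 -> -8
Final: x = -8

Answer: -8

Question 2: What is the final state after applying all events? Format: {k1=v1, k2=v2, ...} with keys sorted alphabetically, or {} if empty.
  after event 1 (t=7: SET x = 47): {x=47}
  after event 2 (t=17: DEC x by 2): {x=45}
  after event 3 (t=24: SET x = -15): {x=-15}
  after event 4 (t=32: SET y = -11): {x=-15, y=-11}
  after event 5 (t=37: DEC z by 7): {x=-15, y=-11, z=-7}
  after event 6 (t=46: SET y = 21): {x=-15, y=21, z=-7}
  after event 7 (t=55: DEL y): {x=-15, z=-7}
  after event 8 (t=59: DEL x): {z=-7}
  after event 9 (t=65: DEL z): {}
  after event 10 (t=66: SET x = 43): {x=43}
  after event 11 (t=67: SET y = 38): {x=43, y=38}
  after event 12 (t=73: SET x = -8): {x=-8, y=38}

Answer: {x=-8, y=38}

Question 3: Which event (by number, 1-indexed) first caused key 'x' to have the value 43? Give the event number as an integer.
Looking for first event where x becomes 43:
  event 1: x = 47
  event 2: x = 45
  event 3: x = -15
  event 4: x = -15
  event 5: x = -15
  event 6: x = -15
  event 7: x = -15
  event 8: x = (absent)
  event 10: x (absent) -> 43  <-- first match

Answer: 10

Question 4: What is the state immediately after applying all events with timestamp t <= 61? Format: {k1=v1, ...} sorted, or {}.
Apply events with t <= 61 (8 events):
  after event 1 (t=7: SET x = 47): {x=47}
  after event 2 (t=17: DEC x by 2): {x=45}
  after event 3 (t=24: SET x = -15): {x=-15}
  after event 4 (t=32: SET y = -11): {x=-15, y=-11}
  after event 5 (t=37: DEC z by 7): {x=-15, y=-11, z=-7}
  after event 6 (t=46: SET y = 21): {x=-15, y=21, z=-7}
  after event 7 (t=55: DEL y): {x=-15, z=-7}
  after event 8 (t=59: DEL x): {z=-7}

Answer: {z=-7}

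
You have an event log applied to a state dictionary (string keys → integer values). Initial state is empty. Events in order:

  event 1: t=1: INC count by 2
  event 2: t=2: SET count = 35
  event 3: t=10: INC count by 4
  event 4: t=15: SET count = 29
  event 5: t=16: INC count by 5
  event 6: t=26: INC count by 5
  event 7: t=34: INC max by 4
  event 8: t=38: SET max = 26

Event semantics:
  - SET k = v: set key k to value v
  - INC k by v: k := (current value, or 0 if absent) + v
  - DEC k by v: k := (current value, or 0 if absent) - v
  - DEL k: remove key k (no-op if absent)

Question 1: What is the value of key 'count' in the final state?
Track key 'count' through all 8 events:
  event 1 (t=1: INC count by 2): count (absent) -> 2
  event 2 (t=2: SET count = 35): count 2 -> 35
  event 3 (t=10: INC count by 4): count 35 -> 39
  event 4 (t=15: SET count = 29): count 39 -> 29
  event 5 (t=16: INC count by 5): count 29 -> 34
  event 6 (t=26: INC count by 5): count 34 -> 39
  event 7 (t=34: INC max by 4): count unchanged
  event 8 (t=38: SET max = 26): count unchanged
Final: count = 39

Answer: 39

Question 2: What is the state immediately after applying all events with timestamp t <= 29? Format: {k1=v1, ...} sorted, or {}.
Apply events with t <= 29 (6 events):
  after event 1 (t=1: INC count by 2): {count=2}
  after event 2 (t=2: SET count = 35): {count=35}
  after event 3 (t=10: INC count by 4): {count=39}
  after event 4 (t=15: SET count = 29): {count=29}
  after event 5 (t=16: INC count by 5): {count=34}
  after event 6 (t=26: INC count by 5): {count=39}

Answer: {count=39}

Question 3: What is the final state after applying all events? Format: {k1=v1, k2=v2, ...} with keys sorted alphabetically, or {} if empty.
Answer: {count=39, max=26}

Derivation:
  after event 1 (t=1: INC count by 2): {count=2}
  after event 2 (t=2: SET count = 35): {count=35}
  after event 3 (t=10: INC count by 4): {count=39}
  after event 4 (t=15: SET count = 29): {count=29}
  after event 5 (t=16: INC count by 5): {count=34}
  after event 6 (t=26: INC count by 5): {count=39}
  after event 7 (t=34: INC max by 4): {count=39, max=4}
  after event 8 (t=38: SET max = 26): {count=39, max=26}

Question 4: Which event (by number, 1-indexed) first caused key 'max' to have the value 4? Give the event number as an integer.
Answer: 7

Derivation:
Looking for first event where max becomes 4:
  event 7: max (absent) -> 4  <-- first match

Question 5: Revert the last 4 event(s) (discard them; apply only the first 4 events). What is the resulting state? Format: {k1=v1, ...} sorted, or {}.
Answer: {count=29}

Derivation:
Keep first 4 events (discard last 4):
  after event 1 (t=1: INC count by 2): {count=2}
  after event 2 (t=2: SET count = 35): {count=35}
  after event 3 (t=10: INC count by 4): {count=39}
  after event 4 (t=15: SET count = 29): {count=29}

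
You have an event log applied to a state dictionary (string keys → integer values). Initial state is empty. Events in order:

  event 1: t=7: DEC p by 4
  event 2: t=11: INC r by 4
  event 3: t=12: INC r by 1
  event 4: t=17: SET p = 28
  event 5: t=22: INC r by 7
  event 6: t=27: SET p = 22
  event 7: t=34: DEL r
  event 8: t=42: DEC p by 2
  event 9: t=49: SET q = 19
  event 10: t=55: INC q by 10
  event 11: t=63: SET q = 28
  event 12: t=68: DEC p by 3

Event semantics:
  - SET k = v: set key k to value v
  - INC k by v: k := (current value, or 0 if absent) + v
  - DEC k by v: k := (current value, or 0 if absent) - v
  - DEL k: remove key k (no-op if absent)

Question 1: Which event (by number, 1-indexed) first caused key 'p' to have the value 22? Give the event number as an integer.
Looking for first event where p becomes 22:
  event 1: p = -4
  event 2: p = -4
  event 3: p = -4
  event 4: p = 28
  event 5: p = 28
  event 6: p 28 -> 22  <-- first match

Answer: 6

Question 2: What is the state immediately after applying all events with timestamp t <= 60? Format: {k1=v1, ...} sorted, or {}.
Answer: {p=20, q=29}

Derivation:
Apply events with t <= 60 (10 events):
  after event 1 (t=7: DEC p by 4): {p=-4}
  after event 2 (t=11: INC r by 4): {p=-4, r=4}
  after event 3 (t=12: INC r by 1): {p=-4, r=5}
  after event 4 (t=17: SET p = 28): {p=28, r=5}
  after event 5 (t=22: INC r by 7): {p=28, r=12}
  after event 6 (t=27: SET p = 22): {p=22, r=12}
  after event 7 (t=34: DEL r): {p=22}
  after event 8 (t=42: DEC p by 2): {p=20}
  after event 9 (t=49: SET q = 19): {p=20, q=19}
  after event 10 (t=55: INC q by 10): {p=20, q=29}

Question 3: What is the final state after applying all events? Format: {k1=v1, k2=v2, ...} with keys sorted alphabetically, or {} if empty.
Answer: {p=17, q=28}

Derivation:
  after event 1 (t=7: DEC p by 4): {p=-4}
  after event 2 (t=11: INC r by 4): {p=-4, r=4}
  after event 3 (t=12: INC r by 1): {p=-4, r=5}
  after event 4 (t=17: SET p = 28): {p=28, r=5}
  after event 5 (t=22: INC r by 7): {p=28, r=12}
  after event 6 (t=27: SET p = 22): {p=22, r=12}
  after event 7 (t=34: DEL r): {p=22}
  after event 8 (t=42: DEC p by 2): {p=20}
  after event 9 (t=49: SET q = 19): {p=20, q=19}
  after event 10 (t=55: INC q by 10): {p=20, q=29}
  after event 11 (t=63: SET q = 28): {p=20, q=28}
  after event 12 (t=68: DEC p by 3): {p=17, q=28}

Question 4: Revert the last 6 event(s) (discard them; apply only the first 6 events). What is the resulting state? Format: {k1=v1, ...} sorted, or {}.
Keep first 6 events (discard last 6):
  after event 1 (t=7: DEC p by 4): {p=-4}
  after event 2 (t=11: INC r by 4): {p=-4, r=4}
  after event 3 (t=12: INC r by 1): {p=-4, r=5}
  after event 4 (t=17: SET p = 28): {p=28, r=5}
  after event 5 (t=22: INC r by 7): {p=28, r=12}
  after event 6 (t=27: SET p = 22): {p=22, r=12}

Answer: {p=22, r=12}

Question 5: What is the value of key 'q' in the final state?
Answer: 28

Derivation:
Track key 'q' through all 12 events:
  event 1 (t=7: DEC p by 4): q unchanged
  event 2 (t=11: INC r by 4): q unchanged
  event 3 (t=12: INC r by 1): q unchanged
  event 4 (t=17: SET p = 28): q unchanged
  event 5 (t=22: INC r by 7): q unchanged
  event 6 (t=27: SET p = 22): q unchanged
  event 7 (t=34: DEL r): q unchanged
  event 8 (t=42: DEC p by 2): q unchanged
  event 9 (t=49: SET q = 19): q (absent) -> 19
  event 10 (t=55: INC q by 10): q 19 -> 29
  event 11 (t=63: SET q = 28): q 29 -> 28
  event 12 (t=68: DEC p by 3): q unchanged
Final: q = 28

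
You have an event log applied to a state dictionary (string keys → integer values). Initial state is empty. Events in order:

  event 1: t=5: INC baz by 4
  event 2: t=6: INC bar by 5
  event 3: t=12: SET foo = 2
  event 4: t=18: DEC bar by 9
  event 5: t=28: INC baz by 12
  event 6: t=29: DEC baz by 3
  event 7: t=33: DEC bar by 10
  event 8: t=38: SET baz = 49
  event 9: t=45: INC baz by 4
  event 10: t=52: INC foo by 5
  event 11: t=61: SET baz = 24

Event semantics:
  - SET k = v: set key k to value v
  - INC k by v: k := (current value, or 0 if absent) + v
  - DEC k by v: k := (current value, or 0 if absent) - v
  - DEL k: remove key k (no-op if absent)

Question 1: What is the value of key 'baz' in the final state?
Track key 'baz' through all 11 events:
  event 1 (t=5: INC baz by 4): baz (absent) -> 4
  event 2 (t=6: INC bar by 5): baz unchanged
  event 3 (t=12: SET foo = 2): baz unchanged
  event 4 (t=18: DEC bar by 9): baz unchanged
  event 5 (t=28: INC baz by 12): baz 4 -> 16
  event 6 (t=29: DEC baz by 3): baz 16 -> 13
  event 7 (t=33: DEC bar by 10): baz unchanged
  event 8 (t=38: SET baz = 49): baz 13 -> 49
  event 9 (t=45: INC baz by 4): baz 49 -> 53
  event 10 (t=52: INC foo by 5): baz unchanged
  event 11 (t=61: SET baz = 24): baz 53 -> 24
Final: baz = 24

Answer: 24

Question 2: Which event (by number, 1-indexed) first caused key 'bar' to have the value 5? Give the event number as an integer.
Answer: 2

Derivation:
Looking for first event where bar becomes 5:
  event 2: bar (absent) -> 5  <-- first match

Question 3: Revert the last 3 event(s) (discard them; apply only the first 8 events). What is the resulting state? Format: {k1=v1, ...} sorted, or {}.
Answer: {bar=-14, baz=49, foo=2}

Derivation:
Keep first 8 events (discard last 3):
  after event 1 (t=5: INC baz by 4): {baz=4}
  after event 2 (t=6: INC bar by 5): {bar=5, baz=4}
  after event 3 (t=12: SET foo = 2): {bar=5, baz=4, foo=2}
  after event 4 (t=18: DEC bar by 9): {bar=-4, baz=4, foo=2}
  after event 5 (t=28: INC baz by 12): {bar=-4, baz=16, foo=2}
  after event 6 (t=29: DEC baz by 3): {bar=-4, baz=13, foo=2}
  after event 7 (t=33: DEC bar by 10): {bar=-14, baz=13, foo=2}
  after event 8 (t=38: SET baz = 49): {bar=-14, baz=49, foo=2}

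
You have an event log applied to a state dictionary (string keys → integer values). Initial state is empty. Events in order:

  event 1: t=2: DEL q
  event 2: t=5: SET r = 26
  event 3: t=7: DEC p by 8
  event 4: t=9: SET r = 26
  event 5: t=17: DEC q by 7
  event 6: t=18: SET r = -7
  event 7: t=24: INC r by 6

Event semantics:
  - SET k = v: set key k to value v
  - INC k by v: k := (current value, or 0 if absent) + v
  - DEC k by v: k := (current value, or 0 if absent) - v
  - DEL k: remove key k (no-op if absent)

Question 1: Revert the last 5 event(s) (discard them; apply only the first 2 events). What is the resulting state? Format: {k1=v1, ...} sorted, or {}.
Keep first 2 events (discard last 5):
  after event 1 (t=2: DEL q): {}
  after event 2 (t=5: SET r = 26): {r=26}

Answer: {r=26}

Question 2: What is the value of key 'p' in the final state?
Track key 'p' through all 7 events:
  event 1 (t=2: DEL q): p unchanged
  event 2 (t=5: SET r = 26): p unchanged
  event 3 (t=7: DEC p by 8): p (absent) -> -8
  event 4 (t=9: SET r = 26): p unchanged
  event 5 (t=17: DEC q by 7): p unchanged
  event 6 (t=18: SET r = -7): p unchanged
  event 7 (t=24: INC r by 6): p unchanged
Final: p = -8

Answer: -8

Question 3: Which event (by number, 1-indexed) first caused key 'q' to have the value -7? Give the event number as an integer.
Looking for first event where q becomes -7:
  event 5: q (absent) -> -7  <-- first match

Answer: 5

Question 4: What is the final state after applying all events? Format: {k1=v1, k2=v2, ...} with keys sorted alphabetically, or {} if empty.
  after event 1 (t=2: DEL q): {}
  after event 2 (t=5: SET r = 26): {r=26}
  after event 3 (t=7: DEC p by 8): {p=-8, r=26}
  after event 4 (t=9: SET r = 26): {p=-8, r=26}
  after event 5 (t=17: DEC q by 7): {p=-8, q=-7, r=26}
  after event 6 (t=18: SET r = -7): {p=-8, q=-7, r=-7}
  after event 7 (t=24: INC r by 6): {p=-8, q=-7, r=-1}

Answer: {p=-8, q=-7, r=-1}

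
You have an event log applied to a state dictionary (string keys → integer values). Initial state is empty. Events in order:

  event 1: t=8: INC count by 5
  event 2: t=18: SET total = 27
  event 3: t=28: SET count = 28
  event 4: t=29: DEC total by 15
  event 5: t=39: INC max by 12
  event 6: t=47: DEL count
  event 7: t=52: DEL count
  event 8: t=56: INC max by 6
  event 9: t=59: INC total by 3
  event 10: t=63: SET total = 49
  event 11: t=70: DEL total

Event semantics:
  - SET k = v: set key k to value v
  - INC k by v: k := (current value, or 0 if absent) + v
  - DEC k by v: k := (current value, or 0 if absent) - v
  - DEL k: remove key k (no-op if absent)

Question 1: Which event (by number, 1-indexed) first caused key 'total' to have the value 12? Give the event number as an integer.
Answer: 4

Derivation:
Looking for first event where total becomes 12:
  event 2: total = 27
  event 3: total = 27
  event 4: total 27 -> 12  <-- first match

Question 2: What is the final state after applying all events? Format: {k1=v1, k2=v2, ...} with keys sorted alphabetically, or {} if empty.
  after event 1 (t=8: INC count by 5): {count=5}
  after event 2 (t=18: SET total = 27): {count=5, total=27}
  after event 3 (t=28: SET count = 28): {count=28, total=27}
  after event 4 (t=29: DEC total by 15): {count=28, total=12}
  after event 5 (t=39: INC max by 12): {count=28, max=12, total=12}
  after event 6 (t=47: DEL count): {max=12, total=12}
  after event 7 (t=52: DEL count): {max=12, total=12}
  after event 8 (t=56: INC max by 6): {max=18, total=12}
  after event 9 (t=59: INC total by 3): {max=18, total=15}
  after event 10 (t=63: SET total = 49): {max=18, total=49}
  after event 11 (t=70: DEL total): {max=18}

Answer: {max=18}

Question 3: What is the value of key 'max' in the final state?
Track key 'max' through all 11 events:
  event 1 (t=8: INC count by 5): max unchanged
  event 2 (t=18: SET total = 27): max unchanged
  event 3 (t=28: SET count = 28): max unchanged
  event 4 (t=29: DEC total by 15): max unchanged
  event 5 (t=39: INC max by 12): max (absent) -> 12
  event 6 (t=47: DEL count): max unchanged
  event 7 (t=52: DEL count): max unchanged
  event 8 (t=56: INC max by 6): max 12 -> 18
  event 9 (t=59: INC total by 3): max unchanged
  event 10 (t=63: SET total = 49): max unchanged
  event 11 (t=70: DEL total): max unchanged
Final: max = 18

Answer: 18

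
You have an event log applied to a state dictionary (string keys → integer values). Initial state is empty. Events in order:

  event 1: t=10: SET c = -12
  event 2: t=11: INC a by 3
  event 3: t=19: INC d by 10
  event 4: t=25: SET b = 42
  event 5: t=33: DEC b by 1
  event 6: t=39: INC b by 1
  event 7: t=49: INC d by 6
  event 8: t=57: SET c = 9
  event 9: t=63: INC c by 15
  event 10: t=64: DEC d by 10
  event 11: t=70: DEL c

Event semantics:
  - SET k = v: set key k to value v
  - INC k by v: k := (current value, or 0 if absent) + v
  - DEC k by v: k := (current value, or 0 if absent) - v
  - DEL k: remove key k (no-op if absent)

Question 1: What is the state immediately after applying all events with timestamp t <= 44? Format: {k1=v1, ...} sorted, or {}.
Apply events with t <= 44 (6 events):
  after event 1 (t=10: SET c = -12): {c=-12}
  after event 2 (t=11: INC a by 3): {a=3, c=-12}
  after event 3 (t=19: INC d by 10): {a=3, c=-12, d=10}
  after event 4 (t=25: SET b = 42): {a=3, b=42, c=-12, d=10}
  after event 5 (t=33: DEC b by 1): {a=3, b=41, c=-12, d=10}
  after event 6 (t=39: INC b by 1): {a=3, b=42, c=-12, d=10}

Answer: {a=3, b=42, c=-12, d=10}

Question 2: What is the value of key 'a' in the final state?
Track key 'a' through all 11 events:
  event 1 (t=10: SET c = -12): a unchanged
  event 2 (t=11: INC a by 3): a (absent) -> 3
  event 3 (t=19: INC d by 10): a unchanged
  event 4 (t=25: SET b = 42): a unchanged
  event 5 (t=33: DEC b by 1): a unchanged
  event 6 (t=39: INC b by 1): a unchanged
  event 7 (t=49: INC d by 6): a unchanged
  event 8 (t=57: SET c = 9): a unchanged
  event 9 (t=63: INC c by 15): a unchanged
  event 10 (t=64: DEC d by 10): a unchanged
  event 11 (t=70: DEL c): a unchanged
Final: a = 3

Answer: 3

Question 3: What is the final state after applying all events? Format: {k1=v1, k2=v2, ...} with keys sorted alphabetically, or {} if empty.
  after event 1 (t=10: SET c = -12): {c=-12}
  after event 2 (t=11: INC a by 3): {a=3, c=-12}
  after event 3 (t=19: INC d by 10): {a=3, c=-12, d=10}
  after event 4 (t=25: SET b = 42): {a=3, b=42, c=-12, d=10}
  after event 5 (t=33: DEC b by 1): {a=3, b=41, c=-12, d=10}
  after event 6 (t=39: INC b by 1): {a=3, b=42, c=-12, d=10}
  after event 7 (t=49: INC d by 6): {a=3, b=42, c=-12, d=16}
  after event 8 (t=57: SET c = 9): {a=3, b=42, c=9, d=16}
  after event 9 (t=63: INC c by 15): {a=3, b=42, c=24, d=16}
  after event 10 (t=64: DEC d by 10): {a=3, b=42, c=24, d=6}
  after event 11 (t=70: DEL c): {a=3, b=42, d=6}

Answer: {a=3, b=42, d=6}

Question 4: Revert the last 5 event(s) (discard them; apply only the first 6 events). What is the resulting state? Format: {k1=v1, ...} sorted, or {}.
Answer: {a=3, b=42, c=-12, d=10}

Derivation:
Keep first 6 events (discard last 5):
  after event 1 (t=10: SET c = -12): {c=-12}
  after event 2 (t=11: INC a by 3): {a=3, c=-12}
  after event 3 (t=19: INC d by 10): {a=3, c=-12, d=10}
  after event 4 (t=25: SET b = 42): {a=3, b=42, c=-12, d=10}
  after event 5 (t=33: DEC b by 1): {a=3, b=41, c=-12, d=10}
  after event 6 (t=39: INC b by 1): {a=3, b=42, c=-12, d=10}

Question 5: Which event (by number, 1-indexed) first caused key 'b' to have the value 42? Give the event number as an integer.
Looking for first event where b becomes 42:
  event 4: b (absent) -> 42  <-- first match

Answer: 4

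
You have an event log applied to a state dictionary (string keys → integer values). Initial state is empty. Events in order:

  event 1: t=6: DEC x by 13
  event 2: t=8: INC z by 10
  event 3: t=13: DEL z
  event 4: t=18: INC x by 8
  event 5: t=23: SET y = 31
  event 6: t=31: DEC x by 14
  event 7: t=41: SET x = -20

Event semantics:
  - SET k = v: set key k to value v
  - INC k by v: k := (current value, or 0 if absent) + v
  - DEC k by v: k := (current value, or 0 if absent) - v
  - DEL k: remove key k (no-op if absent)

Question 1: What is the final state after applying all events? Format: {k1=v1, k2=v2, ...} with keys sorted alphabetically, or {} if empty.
Answer: {x=-20, y=31}

Derivation:
  after event 1 (t=6: DEC x by 13): {x=-13}
  after event 2 (t=8: INC z by 10): {x=-13, z=10}
  after event 3 (t=13: DEL z): {x=-13}
  after event 4 (t=18: INC x by 8): {x=-5}
  after event 5 (t=23: SET y = 31): {x=-5, y=31}
  after event 6 (t=31: DEC x by 14): {x=-19, y=31}
  after event 7 (t=41: SET x = -20): {x=-20, y=31}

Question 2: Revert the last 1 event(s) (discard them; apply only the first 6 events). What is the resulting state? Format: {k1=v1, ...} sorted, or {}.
Keep first 6 events (discard last 1):
  after event 1 (t=6: DEC x by 13): {x=-13}
  after event 2 (t=8: INC z by 10): {x=-13, z=10}
  after event 3 (t=13: DEL z): {x=-13}
  after event 4 (t=18: INC x by 8): {x=-5}
  after event 5 (t=23: SET y = 31): {x=-5, y=31}
  after event 6 (t=31: DEC x by 14): {x=-19, y=31}

Answer: {x=-19, y=31}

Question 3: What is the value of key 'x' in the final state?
Answer: -20

Derivation:
Track key 'x' through all 7 events:
  event 1 (t=6: DEC x by 13): x (absent) -> -13
  event 2 (t=8: INC z by 10): x unchanged
  event 3 (t=13: DEL z): x unchanged
  event 4 (t=18: INC x by 8): x -13 -> -5
  event 5 (t=23: SET y = 31): x unchanged
  event 6 (t=31: DEC x by 14): x -5 -> -19
  event 7 (t=41: SET x = -20): x -19 -> -20
Final: x = -20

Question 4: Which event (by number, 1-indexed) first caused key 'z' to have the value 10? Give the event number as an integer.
Looking for first event where z becomes 10:
  event 2: z (absent) -> 10  <-- first match

Answer: 2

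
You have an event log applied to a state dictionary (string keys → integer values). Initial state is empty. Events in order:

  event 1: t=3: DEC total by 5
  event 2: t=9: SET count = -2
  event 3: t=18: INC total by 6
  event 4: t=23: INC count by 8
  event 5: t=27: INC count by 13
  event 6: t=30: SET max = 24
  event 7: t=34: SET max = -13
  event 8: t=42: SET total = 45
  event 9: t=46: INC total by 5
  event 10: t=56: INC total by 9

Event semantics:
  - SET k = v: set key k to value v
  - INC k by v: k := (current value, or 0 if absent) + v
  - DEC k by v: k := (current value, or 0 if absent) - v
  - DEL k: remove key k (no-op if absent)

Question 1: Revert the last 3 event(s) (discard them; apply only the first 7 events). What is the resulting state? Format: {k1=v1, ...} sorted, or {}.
Keep first 7 events (discard last 3):
  after event 1 (t=3: DEC total by 5): {total=-5}
  after event 2 (t=9: SET count = -2): {count=-2, total=-5}
  after event 3 (t=18: INC total by 6): {count=-2, total=1}
  after event 4 (t=23: INC count by 8): {count=6, total=1}
  after event 5 (t=27: INC count by 13): {count=19, total=1}
  after event 6 (t=30: SET max = 24): {count=19, max=24, total=1}
  after event 7 (t=34: SET max = -13): {count=19, max=-13, total=1}

Answer: {count=19, max=-13, total=1}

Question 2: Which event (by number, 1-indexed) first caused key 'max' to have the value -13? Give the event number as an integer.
Looking for first event where max becomes -13:
  event 6: max = 24
  event 7: max 24 -> -13  <-- first match

Answer: 7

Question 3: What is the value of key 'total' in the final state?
Answer: 59

Derivation:
Track key 'total' through all 10 events:
  event 1 (t=3: DEC total by 5): total (absent) -> -5
  event 2 (t=9: SET count = -2): total unchanged
  event 3 (t=18: INC total by 6): total -5 -> 1
  event 4 (t=23: INC count by 8): total unchanged
  event 5 (t=27: INC count by 13): total unchanged
  event 6 (t=30: SET max = 24): total unchanged
  event 7 (t=34: SET max = -13): total unchanged
  event 8 (t=42: SET total = 45): total 1 -> 45
  event 9 (t=46: INC total by 5): total 45 -> 50
  event 10 (t=56: INC total by 9): total 50 -> 59
Final: total = 59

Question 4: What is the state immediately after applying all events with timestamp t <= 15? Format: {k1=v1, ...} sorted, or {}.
Apply events with t <= 15 (2 events):
  after event 1 (t=3: DEC total by 5): {total=-5}
  after event 2 (t=9: SET count = -2): {count=-2, total=-5}

Answer: {count=-2, total=-5}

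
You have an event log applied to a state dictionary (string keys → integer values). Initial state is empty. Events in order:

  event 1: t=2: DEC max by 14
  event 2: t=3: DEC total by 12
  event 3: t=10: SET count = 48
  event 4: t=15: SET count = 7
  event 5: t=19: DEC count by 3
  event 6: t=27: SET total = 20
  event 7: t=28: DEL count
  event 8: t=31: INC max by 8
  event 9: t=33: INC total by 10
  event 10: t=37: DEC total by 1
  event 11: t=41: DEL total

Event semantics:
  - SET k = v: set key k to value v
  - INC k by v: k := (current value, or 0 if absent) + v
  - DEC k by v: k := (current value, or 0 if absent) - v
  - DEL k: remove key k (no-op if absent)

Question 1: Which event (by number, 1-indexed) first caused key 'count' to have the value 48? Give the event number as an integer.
Looking for first event where count becomes 48:
  event 3: count (absent) -> 48  <-- first match

Answer: 3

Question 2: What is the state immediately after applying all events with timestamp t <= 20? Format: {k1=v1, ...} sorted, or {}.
Apply events with t <= 20 (5 events):
  after event 1 (t=2: DEC max by 14): {max=-14}
  after event 2 (t=3: DEC total by 12): {max=-14, total=-12}
  after event 3 (t=10: SET count = 48): {count=48, max=-14, total=-12}
  after event 4 (t=15: SET count = 7): {count=7, max=-14, total=-12}
  after event 5 (t=19: DEC count by 3): {count=4, max=-14, total=-12}

Answer: {count=4, max=-14, total=-12}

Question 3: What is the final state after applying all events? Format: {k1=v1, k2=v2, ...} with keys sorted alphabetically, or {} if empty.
Answer: {max=-6}

Derivation:
  after event 1 (t=2: DEC max by 14): {max=-14}
  after event 2 (t=3: DEC total by 12): {max=-14, total=-12}
  after event 3 (t=10: SET count = 48): {count=48, max=-14, total=-12}
  after event 4 (t=15: SET count = 7): {count=7, max=-14, total=-12}
  after event 5 (t=19: DEC count by 3): {count=4, max=-14, total=-12}
  after event 6 (t=27: SET total = 20): {count=4, max=-14, total=20}
  after event 7 (t=28: DEL count): {max=-14, total=20}
  after event 8 (t=31: INC max by 8): {max=-6, total=20}
  after event 9 (t=33: INC total by 10): {max=-6, total=30}
  after event 10 (t=37: DEC total by 1): {max=-6, total=29}
  after event 11 (t=41: DEL total): {max=-6}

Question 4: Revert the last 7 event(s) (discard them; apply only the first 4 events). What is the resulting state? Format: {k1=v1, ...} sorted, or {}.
Answer: {count=7, max=-14, total=-12}

Derivation:
Keep first 4 events (discard last 7):
  after event 1 (t=2: DEC max by 14): {max=-14}
  after event 2 (t=3: DEC total by 12): {max=-14, total=-12}
  after event 3 (t=10: SET count = 48): {count=48, max=-14, total=-12}
  after event 4 (t=15: SET count = 7): {count=7, max=-14, total=-12}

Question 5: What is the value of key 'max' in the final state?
Answer: -6

Derivation:
Track key 'max' through all 11 events:
  event 1 (t=2: DEC max by 14): max (absent) -> -14
  event 2 (t=3: DEC total by 12): max unchanged
  event 3 (t=10: SET count = 48): max unchanged
  event 4 (t=15: SET count = 7): max unchanged
  event 5 (t=19: DEC count by 3): max unchanged
  event 6 (t=27: SET total = 20): max unchanged
  event 7 (t=28: DEL count): max unchanged
  event 8 (t=31: INC max by 8): max -14 -> -6
  event 9 (t=33: INC total by 10): max unchanged
  event 10 (t=37: DEC total by 1): max unchanged
  event 11 (t=41: DEL total): max unchanged
Final: max = -6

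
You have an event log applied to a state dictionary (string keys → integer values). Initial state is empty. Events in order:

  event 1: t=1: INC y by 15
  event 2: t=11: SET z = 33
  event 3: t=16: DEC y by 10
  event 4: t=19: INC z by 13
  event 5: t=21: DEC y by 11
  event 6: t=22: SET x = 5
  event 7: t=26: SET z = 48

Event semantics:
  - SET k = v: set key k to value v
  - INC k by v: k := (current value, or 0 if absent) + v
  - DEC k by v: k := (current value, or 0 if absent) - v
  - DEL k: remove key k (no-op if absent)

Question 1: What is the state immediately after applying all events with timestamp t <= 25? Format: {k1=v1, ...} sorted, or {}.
Answer: {x=5, y=-6, z=46}

Derivation:
Apply events with t <= 25 (6 events):
  after event 1 (t=1: INC y by 15): {y=15}
  after event 2 (t=11: SET z = 33): {y=15, z=33}
  after event 3 (t=16: DEC y by 10): {y=5, z=33}
  after event 4 (t=19: INC z by 13): {y=5, z=46}
  after event 5 (t=21: DEC y by 11): {y=-6, z=46}
  after event 6 (t=22: SET x = 5): {x=5, y=-6, z=46}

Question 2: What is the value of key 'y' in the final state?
Track key 'y' through all 7 events:
  event 1 (t=1: INC y by 15): y (absent) -> 15
  event 2 (t=11: SET z = 33): y unchanged
  event 3 (t=16: DEC y by 10): y 15 -> 5
  event 4 (t=19: INC z by 13): y unchanged
  event 5 (t=21: DEC y by 11): y 5 -> -6
  event 6 (t=22: SET x = 5): y unchanged
  event 7 (t=26: SET z = 48): y unchanged
Final: y = -6

Answer: -6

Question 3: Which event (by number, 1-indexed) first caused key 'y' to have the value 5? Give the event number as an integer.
Looking for first event where y becomes 5:
  event 1: y = 15
  event 2: y = 15
  event 3: y 15 -> 5  <-- first match

Answer: 3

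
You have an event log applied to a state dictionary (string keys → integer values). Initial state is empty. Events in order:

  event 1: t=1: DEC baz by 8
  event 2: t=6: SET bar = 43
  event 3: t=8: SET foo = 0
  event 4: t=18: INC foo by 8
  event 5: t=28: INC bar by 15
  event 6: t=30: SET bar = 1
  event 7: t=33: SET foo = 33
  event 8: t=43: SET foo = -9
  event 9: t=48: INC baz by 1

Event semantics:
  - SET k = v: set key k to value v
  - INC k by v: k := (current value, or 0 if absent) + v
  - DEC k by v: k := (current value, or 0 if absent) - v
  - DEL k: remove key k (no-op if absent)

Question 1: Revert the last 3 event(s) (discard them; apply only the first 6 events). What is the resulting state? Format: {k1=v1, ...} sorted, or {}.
Keep first 6 events (discard last 3):
  after event 1 (t=1: DEC baz by 8): {baz=-8}
  after event 2 (t=6: SET bar = 43): {bar=43, baz=-8}
  after event 3 (t=8: SET foo = 0): {bar=43, baz=-8, foo=0}
  after event 4 (t=18: INC foo by 8): {bar=43, baz=-8, foo=8}
  after event 5 (t=28: INC bar by 15): {bar=58, baz=-8, foo=8}
  after event 6 (t=30: SET bar = 1): {bar=1, baz=-8, foo=8}

Answer: {bar=1, baz=-8, foo=8}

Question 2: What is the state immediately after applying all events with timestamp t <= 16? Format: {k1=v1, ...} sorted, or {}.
Answer: {bar=43, baz=-8, foo=0}

Derivation:
Apply events with t <= 16 (3 events):
  after event 1 (t=1: DEC baz by 8): {baz=-8}
  after event 2 (t=6: SET bar = 43): {bar=43, baz=-8}
  after event 3 (t=8: SET foo = 0): {bar=43, baz=-8, foo=0}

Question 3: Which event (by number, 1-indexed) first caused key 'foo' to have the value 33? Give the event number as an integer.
Answer: 7

Derivation:
Looking for first event where foo becomes 33:
  event 3: foo = 0
  event 4: foo = 8
  event 5: foo = 8
  event 6: foo = 8
  event 7: foo 8 -> 33  <-- first match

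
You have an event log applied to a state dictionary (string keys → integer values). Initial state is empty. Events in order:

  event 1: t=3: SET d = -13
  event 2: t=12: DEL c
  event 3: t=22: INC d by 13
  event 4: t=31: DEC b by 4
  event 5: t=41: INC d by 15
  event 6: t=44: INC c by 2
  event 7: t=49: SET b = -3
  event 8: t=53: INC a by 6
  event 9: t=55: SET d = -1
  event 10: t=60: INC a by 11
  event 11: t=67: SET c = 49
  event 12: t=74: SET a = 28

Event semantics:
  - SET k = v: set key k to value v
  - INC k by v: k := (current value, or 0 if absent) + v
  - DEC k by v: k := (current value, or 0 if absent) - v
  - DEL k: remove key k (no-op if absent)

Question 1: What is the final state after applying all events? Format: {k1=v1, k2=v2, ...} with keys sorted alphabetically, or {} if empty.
  after event 1 (t=3: SET d = -13): {d=-13}
  after event 2 (t=12: DEL c): {d=-13}
  after event 3 (t=22: INC d by 13): {d=0}
  after event 4 (t=31: DEC b by 4): {b=-4, d=0}
  after event 5 (t=41: INC d by 15): {b=-4, d=15}
  after event 6 (t=44: INC c by 2): {b=-4, c=2, d=15}
  after event 7 (t=49: SET b = -3): {b=-3, c=2, d=15}
  after event 8 (t=53: INC a by 6): {a=6, b=-3, c=2, d=15}
  after event 9 (t=55: SET d = -1): {a=6, b=-3, c=2, d=-1}
  after event 10 (t=60: INC a by 11): {a=17, b=-3, c=2, d=-1}
  after event 11 (t=67: SET c = 49): {a=17, b=-3, c=49, d=-1}
  after event 12 (t=74: SET a = 28): {a=28, b=-3, c=49, d=-1}

Answer: {a=28, b=-3, c=49, d=-1}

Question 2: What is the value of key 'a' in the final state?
Answer: 28

Derivation:
Track key 'a' through all 12 events:
  event 1 (t=3: SET d = -13): a unchanged
  event 2 (t=12: DEL c): a unchanged
  event 3 (t=22: INC d by 13): a unchanged
  event 4 (t=31: DEC b by 4): a unchanged
  event 5 (t=41: INC d by 15): a unchanged
  event 6 (t=44: INC c by 2): a unchanged
  event 7 (t=49: SET b = -3): a unchanged
  event 8 (t=53: INC a by 6): a (absent) -> 6
  event 9 (t=55: SET d = -1): a unchanged
  event 10 (t=60: INC a by 11): a 6 -> 17
  event 11 (t=67: SET c = 49): a unchanged
  event 12 (t=74: SET a = 28): a 17 -> 28
Final: a = 28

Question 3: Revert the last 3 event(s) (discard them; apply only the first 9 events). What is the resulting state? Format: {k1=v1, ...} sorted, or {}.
Answer: {a=6, b=-3, c=2, d=-1}

Derivation:
Keep first 9 events (discard last 3):
  after event 1 (t=3: SET d = -13): {d=-13}
  after event 2 (t=12: DEL c): {d=-13}
  after event 3 (t=22: INC d by 13): {d=0}
  after event 4 (t=31: DEC b by 4): {b=-4, d=0}
  after event 5 (t=41: INC d by 15): {b=-4, d=15}
  after event 6 (t=44: INC c by 2): {b=-4, c=2, d=15}
  after event 7 (t=49: SET b = -3): {b=-3, c=2, d=15}
  after event 8 (t=53: INC a by 6): {a=6, b=-3, c=2, d=15}
  after event 9 (t=55: SET d = -1): {a=6, b=-3, c=2, d=-1}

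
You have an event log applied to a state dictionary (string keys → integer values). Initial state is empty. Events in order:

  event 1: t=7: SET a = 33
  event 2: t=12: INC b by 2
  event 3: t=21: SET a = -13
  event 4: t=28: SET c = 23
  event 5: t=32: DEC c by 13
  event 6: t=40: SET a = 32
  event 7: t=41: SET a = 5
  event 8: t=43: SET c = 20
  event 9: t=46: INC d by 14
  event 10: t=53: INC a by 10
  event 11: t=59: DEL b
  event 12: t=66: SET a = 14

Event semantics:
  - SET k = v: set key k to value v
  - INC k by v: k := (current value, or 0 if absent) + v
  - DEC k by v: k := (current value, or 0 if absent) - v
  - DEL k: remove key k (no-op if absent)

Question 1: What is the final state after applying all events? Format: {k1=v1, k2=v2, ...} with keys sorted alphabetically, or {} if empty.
Answer: {a=14, c=20, d=14}

Derivation:
  after event 1 (t=7: SET a = 33): {a=33}
  after event 2 (t=12: INC b by 2): {a=33, b=2}
  after event 3 (t=21: SET a = -13): {a=-13, b=2}
  after event 4 (t=28: SET c = 23): {a=-13, b=2, c=23}
  after event 5 (t=32: DEC c by 13): {a=-13, b=2, c=10}
  after event 6 (t=40: SET a = 32): {a=32, b=2, c=10}
  after event 7 (t=41: SET a = 5): {a=5, b=2, c=10}
  after event 8 (t=43: SET c = 20): {a=5, b=2, c=20}
  after event 9 (t=46: INC d by 14): {a=5, b=2, c=20, d=14}
  after event 10 (t=53: INC a by 10): {a=15, b=2, c=20, d=14}
  after event 11 (t=59: DEL b): {a=15, c=20, d=14}
  after event 12 (t=66: SET a = 14): {a=14, c=20, d=14}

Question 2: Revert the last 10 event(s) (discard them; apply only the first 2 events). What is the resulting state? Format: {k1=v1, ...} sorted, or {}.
Keep first 2 events (discard last 10):
  after event 1 (t=7: SET a = 33): {a=33}
  after event 2 (t=12: INC b by 2): {a=33, b=2}

Answer: {a=33, b=2}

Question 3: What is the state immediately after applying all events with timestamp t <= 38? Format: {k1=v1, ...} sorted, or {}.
Answer: {a=-13, b=2, c=10}

Derivation:
Apply events with t <= 38 (5 events):
  after event 1 (t=7: SET a = 33): {a=33}
  after event 2 (t=12: INC b by 2): {a=33, b=2}
  after event 3 (t=21: SET a = -13): {a=-13, b=2}
  after event 4 (t=28: SET c = 23): {a=-13, b=2, c=23}
  after event 5 (t=32: DEC c by 13): {a=-13, b=2, c=10}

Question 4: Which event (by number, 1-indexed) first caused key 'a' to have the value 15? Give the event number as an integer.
Looking for first event where a becomes 15:
  event 1: a = 33
  event 2: a = 33
  event 3: a = -13
  event 4: a = -13
  event 5: a = -13
  event 6: a = 32
  event 7: a = 5
  event 8: a = 5
  event 9: a = 5
  event 10: a 5 -> 15  <-- first match

Answer: 10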